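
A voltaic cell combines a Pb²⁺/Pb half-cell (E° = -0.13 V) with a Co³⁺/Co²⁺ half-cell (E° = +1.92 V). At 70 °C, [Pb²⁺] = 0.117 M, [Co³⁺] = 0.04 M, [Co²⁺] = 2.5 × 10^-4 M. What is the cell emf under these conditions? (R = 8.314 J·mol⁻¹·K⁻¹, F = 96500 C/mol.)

The Co³⁺/Co²⁺ couple has the higher reduction potential and acts as the cathode, so E°_cell = +1.92 − (-0.13) = 2.05 V.
Balancing electrons gives n = 2; the reaction quotient is Q = [Pb²⁺]·[Co²⁺]^2/[Co³⁺]^2 = 4.57 × 10^-6.
E = E° − (RT/nF) ln Q = 2.05 − (8.314×343)/(2×96500) × (-12.296) = 2.050 + 0.182 = 2.232 V.

2.23 V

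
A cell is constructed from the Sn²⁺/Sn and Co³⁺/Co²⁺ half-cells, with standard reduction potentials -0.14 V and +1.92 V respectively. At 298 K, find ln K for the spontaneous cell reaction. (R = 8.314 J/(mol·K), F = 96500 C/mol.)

E°_cell = +1.92 − (-0.14) = 2.06 V, with n = 2 electrons transferred.
At equilibrium E = 0, so the Nernst equation gives ln K = nFE°/RT = (2)(96500)(2.06)/((8.314)(298)) = 160.47.

ln K = 160.5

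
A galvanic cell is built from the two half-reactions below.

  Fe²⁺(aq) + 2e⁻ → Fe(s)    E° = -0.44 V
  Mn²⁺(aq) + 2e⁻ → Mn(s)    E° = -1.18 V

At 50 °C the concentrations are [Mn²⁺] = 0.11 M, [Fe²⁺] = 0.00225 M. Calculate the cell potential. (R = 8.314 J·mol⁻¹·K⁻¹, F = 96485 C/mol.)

0.686 V

The Fe²⁺/Fe couple has the higher reduction potential and acts as the cathode, so E°_cell = -0.44 − (-1.18) = 0.74 V.
Balancing electrons gives n = 2; the reaction quotient is Q = [Mn²⁺]/[Fe²⁺] = 48.9.
E = E° − (RT/nF) ln Q = 0.74 − (8.314×323)/(2×96485) × (3.890) = 0.740 − 0.054 = 0.686 V.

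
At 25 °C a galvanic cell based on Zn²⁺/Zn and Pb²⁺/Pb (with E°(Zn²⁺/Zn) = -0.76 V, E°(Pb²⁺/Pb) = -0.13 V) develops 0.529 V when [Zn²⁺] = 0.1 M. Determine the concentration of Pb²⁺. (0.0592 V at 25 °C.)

From the Nernst equation, log Q = n(E° − E)/0.0592 = 2(0.63 − 0.529)/0.0592 = 3.412, so Q = 2580.
With Q = [Zn²⁺]/[Pb²⁺] and the known concentrations, [Pb²⁺] in the denominator gives [Pb²⁺] = 3.9 × 10^-5 M.

3.9 × 10^-5 M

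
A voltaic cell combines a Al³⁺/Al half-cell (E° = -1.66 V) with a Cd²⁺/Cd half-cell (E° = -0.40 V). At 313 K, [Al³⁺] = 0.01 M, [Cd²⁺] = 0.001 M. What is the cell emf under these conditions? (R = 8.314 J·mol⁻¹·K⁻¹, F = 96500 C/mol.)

The Cd²⁺/Cd couple has the higher reduction potential and acts as the cathode, so E°_cell = -0.40 − (-1.66) = 1.26 V.
Balancing electrons gives n = 6; the reaction quotient is Q = [Al³⁺]^2/[Cd²⁺]^3 = 1 × 10^5.
E = E° − (RT/nF) ln Q = 1.26 − (8.314×313)/(6×96500) × (11.513) = 1.260 − 0.052 = 1.208 V.

1.21 V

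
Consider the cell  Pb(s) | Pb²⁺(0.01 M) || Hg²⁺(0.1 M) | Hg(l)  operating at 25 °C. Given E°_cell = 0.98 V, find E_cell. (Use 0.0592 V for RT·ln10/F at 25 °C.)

Balancing electrons gives n = 2; the reaction quotient is Q = [Pb²⁺]/[Hg²⁺] = 0.100.
At 25 °C, E = E° − (0.0592/n) log Q = 0.98 − (0.0592/2)(-1.000) = 0.980 + 0.030 = 1.010 V.

1.01 V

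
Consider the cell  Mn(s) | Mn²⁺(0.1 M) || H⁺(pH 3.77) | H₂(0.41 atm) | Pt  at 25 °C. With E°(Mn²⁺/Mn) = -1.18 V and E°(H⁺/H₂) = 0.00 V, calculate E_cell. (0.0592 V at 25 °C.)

The hydrogen couple is the cathode, so E°_cell = 1.18 V; n = 2.
[H⁺] = 10^(−3.77) = 1.7 × 10^-4 M, and Q = [Mn²⁺]·P(H₂) / [H⁺]^2 = 1.42 × 10^6.
E = E° − (0.0592/2) log Q = 1.18 − (0.0592/2)(6.153) = 0.998 V.

1.00 V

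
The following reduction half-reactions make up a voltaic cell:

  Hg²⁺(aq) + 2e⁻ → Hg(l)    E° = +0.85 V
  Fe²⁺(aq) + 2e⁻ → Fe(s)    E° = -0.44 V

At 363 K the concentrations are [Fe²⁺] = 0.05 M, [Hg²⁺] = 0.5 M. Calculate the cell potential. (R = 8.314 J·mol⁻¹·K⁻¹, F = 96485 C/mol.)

The Hg²⁺/Hg couple has the higher reduction potential and acts as the cathode, so E°_cell = +0.85 − (-0.44) = 1.29 V.
Balancing electrons gives n = 2; the reaction quotient is Q = [Fe²⁺]/[Hg²⁺] = 0.100.
E = E° − (RT/nF) ln Q = 1.29 − (8.314×363)/(2×96485) × (-2.303) = 1.290 + 0.036 = 1.326 V.

1.33 V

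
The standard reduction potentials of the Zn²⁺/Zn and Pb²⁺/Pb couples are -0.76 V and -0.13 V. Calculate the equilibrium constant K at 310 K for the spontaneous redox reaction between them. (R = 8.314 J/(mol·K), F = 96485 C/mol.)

E°_cell = -0.13 − (-0.76) = 0.63 V, with n = 2 electrons transferred.
At equilibrium E = 0, so the Nernst equation gives ln K = nFE°/RT = (2)(96485)(0.63)/((8.314)(310)) = 47.17.
K = e^47.17 = 3.1 × 10^20.

3.1 × 10^20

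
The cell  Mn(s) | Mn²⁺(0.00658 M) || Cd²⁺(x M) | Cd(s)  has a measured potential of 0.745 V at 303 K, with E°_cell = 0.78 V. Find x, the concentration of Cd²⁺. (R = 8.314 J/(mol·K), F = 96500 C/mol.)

From the Nernst equation, ln Q = nF(E° − E)/RT = 2×96500×(0.78 − 0.745)/(8.314×303) = 2.681, so Q = 14.6.
With Q = [Mn²⁺]/[Cd²⁺] and the known concentrations, [Cd²⁺] in the denominator gives [Cd²⁺] = 4.5 × 10^-4 M.

4.5 × 10^-4 M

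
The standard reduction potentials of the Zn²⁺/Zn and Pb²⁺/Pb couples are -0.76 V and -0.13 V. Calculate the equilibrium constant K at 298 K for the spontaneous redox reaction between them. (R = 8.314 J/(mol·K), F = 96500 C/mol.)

E°_cell = -0.13 − (-0.76) = 0.63 V, with n = 2 electrons transferred.
At equilibrium E = 0, so the Nernst equation gives ln K = nFE°/RT = (2)(96500)(0.63)/((8.314)(298)) = 49.08.
K = e^49.08 = 2.1 × 10^21.

2.1 × 10^21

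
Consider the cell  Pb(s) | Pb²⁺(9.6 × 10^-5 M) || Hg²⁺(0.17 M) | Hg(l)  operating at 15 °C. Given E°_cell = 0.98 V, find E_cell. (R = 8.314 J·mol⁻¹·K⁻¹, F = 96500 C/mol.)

1.07 V

Balancing electrons gives n = 2; the reaction quotient is Q = [Pb²⁺]/[Hg²⁺] = 5.65 × 10^-4.
E = E° − (RT/nF) ln Q = 0.98 − (8.314×288)/(2×96500) × (-7.479) = 0.980 + 0.093 = 1.073 V.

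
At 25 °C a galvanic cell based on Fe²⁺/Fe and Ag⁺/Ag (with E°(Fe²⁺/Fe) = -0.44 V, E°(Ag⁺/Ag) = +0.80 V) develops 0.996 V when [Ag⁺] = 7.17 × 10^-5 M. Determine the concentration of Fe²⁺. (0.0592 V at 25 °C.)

0.9 M

From the Nernst equation, log Q = n(E° − E)/0.0592 = 2(1.24 − 0.996)/0.0592 = 8.243, so Q = 1.75 × 10^8.
With Q = [Fe²⁺]/[Ag⁺]^2 and the known concentrations, [Fe²⁺] in the numerator gives [Fe²⁺] = 0.9 M.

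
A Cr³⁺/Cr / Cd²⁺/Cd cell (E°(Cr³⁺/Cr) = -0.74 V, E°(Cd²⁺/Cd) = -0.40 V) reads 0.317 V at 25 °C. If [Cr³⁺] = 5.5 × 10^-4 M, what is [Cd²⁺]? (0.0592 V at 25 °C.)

From the Nernst equation, log Q = n(E° − E)/0.0592 = 6(0.34 − 0.317)/0.0592 = 2.331, so Q = 214.
With Q = [Cr³⁺]^2/[Cd²⁺]^3 and the known concentrations, [Cd²⁺]^3 in the denominator gives [Cd²⁺] = 0.0011 M.

0.0011 M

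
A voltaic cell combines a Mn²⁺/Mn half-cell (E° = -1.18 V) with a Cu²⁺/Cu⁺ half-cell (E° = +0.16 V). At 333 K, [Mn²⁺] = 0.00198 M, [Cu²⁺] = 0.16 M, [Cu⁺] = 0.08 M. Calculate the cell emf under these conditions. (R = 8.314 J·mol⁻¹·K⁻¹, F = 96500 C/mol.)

1.45 V

The Cu²⁺/Cu⁺ couple has the higher reduction potential and acts as the cathode, so E°_cell = +0.16 − (-1.18) = 1.34 V.
Balancing electrons gives n = 2; the reaction quotient is Q = [Mn²⁺]·[Cu⁺]^2/[Cu²⁺]^2 = 4.95 × 10^-4.
E = E° − (RT/nF) ln Q = 1.34 − (8.314×333)/(2×96500) × (-7.611) = 1.340 + 0.109 = 1.449 V.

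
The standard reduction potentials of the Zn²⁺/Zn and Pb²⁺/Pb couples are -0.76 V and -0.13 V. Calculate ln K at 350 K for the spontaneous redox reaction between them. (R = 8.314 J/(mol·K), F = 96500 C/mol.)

ln K = 41.8

E°_cell = -0.13 − (-0.76) = 0.63 V, with n = 2 electrons transferred.
At equilibrium E = 0, so the Nernst equation gives ln K = nFE°/RT = (2)(96500)(0.63)/((8.314)(350)) = 41.78.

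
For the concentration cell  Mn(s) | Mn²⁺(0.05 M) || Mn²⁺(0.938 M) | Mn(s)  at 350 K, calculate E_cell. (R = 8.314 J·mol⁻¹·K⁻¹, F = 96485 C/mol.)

0.044 V

Both half-cells are Mn²⁺/Mn, so E°_cell = 0. The concentrated side is the cathode; the cell reaction moves Mn²⁺ from high to low concentration with n = 2.
Q = [Mn²⁺]_dilute/[Mn²⁺]_conc = 0.05/0.938 = 0.0533.
E = 0 − (RT/nF) ln Q = −((8.314×350)/(2×96485))(-2.932) = 0.0442 V.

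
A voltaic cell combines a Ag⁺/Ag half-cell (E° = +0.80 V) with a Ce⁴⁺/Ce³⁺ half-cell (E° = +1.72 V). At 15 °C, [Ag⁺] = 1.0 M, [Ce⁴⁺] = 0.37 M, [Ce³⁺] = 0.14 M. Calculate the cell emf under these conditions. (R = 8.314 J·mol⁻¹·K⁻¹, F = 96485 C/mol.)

The Ce⁴⁺/Ce³⁺ couple has the higher reduction potential and acts as the cathode, so E°_cell = +1.72 − (+0.80) = 0.92 V.
Balancing electrons gives n = 1; the reaction quotient is Q = [Ag⁺]·[Ce³⁺]/[Ce⁴⁺] = 0.378.
E = E° − (RT/nF) ln Q = 0.92 − (8.314×288)/(1×96485) × (-0.972) = 0.920 + 0.024 = 0.944 V.

0.944 V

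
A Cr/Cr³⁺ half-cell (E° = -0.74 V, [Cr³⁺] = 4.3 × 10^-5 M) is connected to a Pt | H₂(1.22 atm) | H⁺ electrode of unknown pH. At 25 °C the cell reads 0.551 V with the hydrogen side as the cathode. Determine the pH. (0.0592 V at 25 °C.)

pH = 4.60

E°_cell = 0.74 V and n = 6.
log Q = n(E° − E)/0.0592 = 6×(0.74 − 0.551)/0.0592 = 19.155.
With Q = [Cr³⁺]^2·P(H₂)^3 / [H⁺]^6, solving for [H⁺] gives log[H⁺] = -4.605, so pH = 4.60.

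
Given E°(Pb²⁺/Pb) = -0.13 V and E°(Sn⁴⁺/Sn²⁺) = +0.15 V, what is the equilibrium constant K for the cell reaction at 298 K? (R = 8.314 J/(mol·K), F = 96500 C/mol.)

3 × 10^9

E°_cell = +0.15 − (-0.13) = 0.28 V, with n = 2 electrons transferred.
At equilibrium E = 0, so the Nernst equation gives ln K = nFE°/RT = (2)(96500)(0.28)/((8.314)(298)) = 21.81.
K = e^21.81 = 3 × 10^9.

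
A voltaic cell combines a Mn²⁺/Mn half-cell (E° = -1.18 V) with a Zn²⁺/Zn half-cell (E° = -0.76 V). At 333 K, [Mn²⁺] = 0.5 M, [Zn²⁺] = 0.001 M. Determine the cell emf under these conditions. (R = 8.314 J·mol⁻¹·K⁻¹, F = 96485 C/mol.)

0.331 V

The Zn²⁺/Zn couple has the higher reduction potential and acts as the cathode, so E°_cell = -0.76 − (-1.18) = 0.42 V.
Balancing electrons gives n = 2; the reaction quotient is Q = [Mn²⁺]/[Zn²⁺] = 500.
E = E° − (RT/nF) ln Q = 0.42 − (8.314×333)/(2×96485) × (6.215) = 0.420 − 0.089 = 0.331 V.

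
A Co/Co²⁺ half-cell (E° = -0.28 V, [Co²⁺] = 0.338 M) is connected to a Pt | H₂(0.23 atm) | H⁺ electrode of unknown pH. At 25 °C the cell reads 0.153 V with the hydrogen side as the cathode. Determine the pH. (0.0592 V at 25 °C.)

E°_cell = 0.28 V and n = 2.
log Q = n(E° − E)/0.0592 = 2×(0.28 − 0.153)/0.0592 = 4.291.
With Q = [Co²⁺]·P(H₂) / [H⁺]^2, solving for [H⁺] gives log[H⁺] = -2.700, so pH = 2.70.

pH = 2.70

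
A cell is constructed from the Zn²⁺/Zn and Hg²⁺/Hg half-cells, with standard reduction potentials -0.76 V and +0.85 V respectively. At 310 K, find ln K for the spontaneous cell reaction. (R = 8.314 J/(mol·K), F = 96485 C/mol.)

ln K = 120.5

E°_cell = +0.85 − (-0.76) = 1.61 V, with n = 2 electrons transferred.
At equilibrium E = 0, so the Nernst equation gives ln K = nFE°/RT = (2)(96485)(1.61)/((8.314)(310)) = 120.54.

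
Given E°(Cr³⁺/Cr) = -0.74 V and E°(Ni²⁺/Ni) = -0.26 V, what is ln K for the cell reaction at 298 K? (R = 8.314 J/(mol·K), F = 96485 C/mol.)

ln K = 112.2

E°_cell = -0.26 − (-0.74) = 0.48 V, with n = 6 electrons transferred.
At equilibrium E = 0, so the Nernst equation gives ln K = nFE°/RT = (6)(96485)(0.48)/((8.314)(298)) = 112.16.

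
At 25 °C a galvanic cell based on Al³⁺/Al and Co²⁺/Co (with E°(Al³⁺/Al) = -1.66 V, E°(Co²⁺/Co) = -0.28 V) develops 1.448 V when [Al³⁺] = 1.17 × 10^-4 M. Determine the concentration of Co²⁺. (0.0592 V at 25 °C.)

From the Nernst equation, log Q = n(E° − E)/0.0592 = 6(1.38 − 1.448)/0.0592 = -6.892, so Q = 1.28 × 10^-7.
With Q = [Al³⁺]^2/[Co²⁺]^3 and the known concentrations, [Co²⁺]^3 in the denominator gives [Co²⁺] = 0.47 M.

0.47 M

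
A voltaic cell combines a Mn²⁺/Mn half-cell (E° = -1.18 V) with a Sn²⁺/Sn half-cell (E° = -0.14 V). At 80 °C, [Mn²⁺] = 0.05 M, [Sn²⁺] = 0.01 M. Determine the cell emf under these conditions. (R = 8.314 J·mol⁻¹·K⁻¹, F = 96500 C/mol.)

1.02 V

The Sn²⁺/Sn couple has the higher reduction potential and acts as the cathode, so E°_cell = -0.14 − (-1.18) = 1.04 V.
Balancing electrons gives n = 2; the reaction quotient is Q = [Mn²⁺]/[Sn²⁺] = 5.00.
E = E° − (RT/nF) ln Q = 1.04 − (8.314×353)/(2×96500) × (1.609) = 1.040 − 0.024 = 1.016 V.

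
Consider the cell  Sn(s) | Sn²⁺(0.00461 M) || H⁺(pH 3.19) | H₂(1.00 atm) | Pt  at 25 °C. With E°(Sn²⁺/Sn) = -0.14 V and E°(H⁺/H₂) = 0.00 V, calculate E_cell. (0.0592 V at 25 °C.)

0.020 V

The hydrogen couple is the cathode, so E°_cell = 0.14 V; n = 2.
[H⁺] = 10^(−3.19) = 6.5 × 10^-4 M, and Q = [Sn²⁺]·P(H₂) / [H⁺]^2 = 1.11 × 10^4.
E = E° − (0.0592/2) log Q = 0.14 − (0.0592/2)(4.044) = 0.020 V.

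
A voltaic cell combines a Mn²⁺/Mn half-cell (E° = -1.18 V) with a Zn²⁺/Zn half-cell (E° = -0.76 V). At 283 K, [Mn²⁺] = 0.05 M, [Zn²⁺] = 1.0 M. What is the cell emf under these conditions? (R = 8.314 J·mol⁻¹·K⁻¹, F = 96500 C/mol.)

The Zn²⁺/Zn couple has the higher reduction potential and acts as the cathode, so E°_cell = -0.76 − (-1.18) = 0.42 V.
Balancing electrons gives n = 2; the reaction quotient is Q = [Mn²⁺]/[Zn²⁺] = 0.0500.
E = E° − (RT/nF) ln Q = 0.42 − (8.314×283)/(2×96500) × (-2.996) = 0.420 + 0.037 = 0.457 V.

0.457 V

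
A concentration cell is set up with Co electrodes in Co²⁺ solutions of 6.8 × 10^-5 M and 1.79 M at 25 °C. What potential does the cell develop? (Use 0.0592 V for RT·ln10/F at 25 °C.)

0.13 V

Both half-cells are Co²⁺/Co, so E°_cell = 0. The concentrated side is the cathode; the cell reaction moves Co²⁺ from high to low concentration with n = 2.
Q = [Co²⁺]_dilute/[Co²⁺]_conc = 6.8 × 10^-5/1.79 = 3.8 × 10^-5.
E = 0 − (0.0592/2) log Q = −(0.0592/2)(-4.420) = 0.1308 V.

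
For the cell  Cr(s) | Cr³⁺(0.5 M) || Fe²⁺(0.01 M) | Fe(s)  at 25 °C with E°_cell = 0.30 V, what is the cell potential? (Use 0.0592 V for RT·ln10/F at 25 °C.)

Balancing electrons gives n = 6; the reaction quotient is Q = [Cr³⁺]^2/[Fe²⁺]^3 = 2.5 × 10^5.
At 25 °C, E = E° − (0.0592/n) log Q = 0.30 − (0.0592/6)(5.398) = 0.300 − 0.053 = 0.247 V.

0.247 V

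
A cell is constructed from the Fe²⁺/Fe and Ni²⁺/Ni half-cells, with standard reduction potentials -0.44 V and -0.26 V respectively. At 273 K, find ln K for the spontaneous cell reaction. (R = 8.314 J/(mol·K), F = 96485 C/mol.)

E°_cell = -0.26 − (-0.44) = 0.18 V, with n = 2 electrons transferred.
At equilibrium E = 0, so the Nernst equation gives ln K = nFE°/RT = (2)(96485)(0.18)/((8.314)(273)) = 15.30.

ln K = 15.3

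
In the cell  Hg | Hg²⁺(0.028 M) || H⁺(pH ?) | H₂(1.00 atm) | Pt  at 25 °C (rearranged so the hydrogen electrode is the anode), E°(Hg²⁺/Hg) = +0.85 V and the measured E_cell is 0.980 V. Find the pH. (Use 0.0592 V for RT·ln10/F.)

E°_cell = 0.85 V and n = 2.
log Q = n(E° − E)/0.0592 = 2×(0.85 − 0.980)/0.0592 = -4.392.
With Q = [H⁺]^2 / ([Hg²⁺]·P(H₂)), solving for [H⁺] gives log[H⁺] = -2.972, so pH = 2.97.

pH = 2.97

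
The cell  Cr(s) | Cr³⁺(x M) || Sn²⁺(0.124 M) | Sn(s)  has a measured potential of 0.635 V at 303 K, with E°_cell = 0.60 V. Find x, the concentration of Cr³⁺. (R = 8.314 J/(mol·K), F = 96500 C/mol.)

7.8 × 10^-4 M

From the Nernst equation, ln Q = nF(E° − E)/RT = 6×96500×(0.60 − 0.635)/(8.314×303) = -8.044, so Q = 3.21 × 10^-4.
With Q = [Cr³⁺]^2/[Sn²⁺]^3 and the known concentrations, [Cr³⁺]^2 in the numerator gives [Cr³⁺] = 7.8 × 10^-4 M.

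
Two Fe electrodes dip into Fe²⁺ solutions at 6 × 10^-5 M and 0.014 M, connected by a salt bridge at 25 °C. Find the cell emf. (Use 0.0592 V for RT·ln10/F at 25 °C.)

0.070 V

Both half-cells are Fe²⁺/Fe, so E°_cell = 0. The concentrated side is the cathode; the cell reaction moves Fe²⁺ from high to low concentration with n = 2.
Q = [Fe²⁺]_dilute/[Fe²⁺]_conc = 6 × 10^-5/0.014 = 0.00429.
E = 0 − (0.0592/2) log Q = −(0.0592/2)(-2.368) = 0.0701 V.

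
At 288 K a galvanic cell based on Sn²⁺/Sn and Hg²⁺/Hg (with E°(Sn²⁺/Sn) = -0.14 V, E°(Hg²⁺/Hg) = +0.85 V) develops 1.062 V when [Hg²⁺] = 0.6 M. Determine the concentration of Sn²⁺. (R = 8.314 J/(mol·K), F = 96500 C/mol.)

From the Nernst equation, ln Q = nF(E° − E)/RT = 2×96500×(0.99 − 1.062)/(8.314×288) = -5.803, so Q = 0.00302.
With Q = [Sn²⁺]/[Hg²⁺] and the known concentrations, [Sn²⁺] in the numerator gives [Sn²⁺] = 0.0018 M.

0.0018 M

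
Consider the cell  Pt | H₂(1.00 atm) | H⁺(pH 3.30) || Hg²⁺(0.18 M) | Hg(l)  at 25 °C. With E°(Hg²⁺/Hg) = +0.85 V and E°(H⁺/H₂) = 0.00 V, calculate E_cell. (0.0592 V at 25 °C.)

1.02 V

The Hg²⁺/Hg couple is the cathode, so E°_cell = 0.85 V; n = 2.
[H⁺] = 10^(−3.30) = 5 × 10^-4 M, and Q = [H⁺]^2 / ([Hg²⁺]·P(H₂)) = 1.4 × 10^-6.
E = E° − (0.0592/2) log Q = 0.85 − (0.0592/2)(-5.855) = 1.023 V.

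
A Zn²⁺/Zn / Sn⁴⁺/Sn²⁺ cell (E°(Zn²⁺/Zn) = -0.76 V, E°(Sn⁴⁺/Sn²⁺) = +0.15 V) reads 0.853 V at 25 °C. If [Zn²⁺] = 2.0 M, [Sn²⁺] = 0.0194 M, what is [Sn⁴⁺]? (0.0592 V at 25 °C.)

From the Nernst equation, log Q = n(E° − E)/0.0592 = 2(0.91 − 0.853)/0.0592 = 1.926, so Q = 84.3.
With Q = [Zn²⁺]·[Sn²⁺]/[Sn⁴⁺] and the known concentrations, [Sn⁴⁺] in the denominator gives [Sn⁴⁺] = 4.6 × 10^-4 M.

4.6 × 10^-4 M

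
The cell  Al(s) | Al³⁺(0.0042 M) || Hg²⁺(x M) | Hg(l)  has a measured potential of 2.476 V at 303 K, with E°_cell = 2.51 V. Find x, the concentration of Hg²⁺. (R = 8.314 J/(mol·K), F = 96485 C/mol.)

From the Nernst equation, ln Q = nF(E° − E)/RT = 6×96485×(2.51 − 2.476)/(8.314×303) = 7.813, so Q = 2470.
With Q = [Al³⁺]^2/[Hg²⁺]^3 and the known concentrations, [Hg²⁺]^3 in the denominator gives [Hg²⁺] = 0.0019 M.

0.0019 M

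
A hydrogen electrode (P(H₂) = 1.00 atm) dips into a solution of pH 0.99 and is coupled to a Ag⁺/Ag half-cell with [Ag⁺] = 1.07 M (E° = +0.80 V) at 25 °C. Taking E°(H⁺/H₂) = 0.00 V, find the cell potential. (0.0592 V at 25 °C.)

The Ag⁺/Ag couple is the cathode, so E°_cell = 0.80 V; n = 2.
[H⁺] = 10^(−0.99) = 0.10 M, and Q = [H⁺]^2 / ([Ag⁺]^2·P(H₂)) = 0.00915.
E = E° − (0.0592/2) log Q = 0.80 − (0.0592/2)(-2.039) = 0.860 V.

0.86 V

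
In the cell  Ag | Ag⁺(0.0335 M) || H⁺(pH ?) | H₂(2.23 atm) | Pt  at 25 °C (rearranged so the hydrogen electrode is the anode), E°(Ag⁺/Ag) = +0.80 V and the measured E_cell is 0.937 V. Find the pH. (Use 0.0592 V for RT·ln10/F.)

E°_cell = 0.80 V and n = 2.
log Q = n(E° − E)/0.0592 = 2×(0.80 − 0.937)/0.0592 = -4.628.
With Q = [H⁺]^2 / ([Ag⁺]^2·P(H₂)), solving for [H⁺] gives log[H⁺] = -3.615, so pH = 3.61.

pH = 3.61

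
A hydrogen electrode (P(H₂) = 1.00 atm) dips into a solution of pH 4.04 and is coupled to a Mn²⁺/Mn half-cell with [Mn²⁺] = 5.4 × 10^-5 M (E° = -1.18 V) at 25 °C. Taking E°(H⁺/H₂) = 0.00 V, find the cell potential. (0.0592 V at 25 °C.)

1.07 V

The hydrogen couple is the cathode, so E°_cell = 1.18 V; n = 2.
[H⁺] = 10^(−4.04) = 9.1 × 10^-5 M, and Q = [Mn²⁺]·P(H₂) / [H⁺]^2 = 6490.
E = E° − (0.0592/2) log Q = 1.18 − (0.0592/2)(3.812) = 1.067 V.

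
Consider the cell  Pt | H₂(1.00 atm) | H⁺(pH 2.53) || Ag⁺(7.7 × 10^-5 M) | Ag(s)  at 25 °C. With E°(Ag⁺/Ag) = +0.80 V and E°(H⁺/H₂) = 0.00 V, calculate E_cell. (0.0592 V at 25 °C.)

The Ag⁺/Ag couple is the cathode, so E°_cell = 0.80 V; n = 2.
[H⁺] = 10^(−2.53) = 0.0030 M, and Q = [H⁺]^2 / ([Ag⁺]^2·P(H₂)) = 1470.
E = E° − (0.0592/2) log Q = 0.80 − (0.0592/2)(3.167) = 0.706 V.

0.71 V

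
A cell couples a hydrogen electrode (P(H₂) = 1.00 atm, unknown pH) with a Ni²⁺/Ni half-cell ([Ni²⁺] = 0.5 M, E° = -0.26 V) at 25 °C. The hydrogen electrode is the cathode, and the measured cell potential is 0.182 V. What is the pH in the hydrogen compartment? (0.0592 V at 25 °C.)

pH = 1.47

E°_cell = 0.26 V and n = 2.
log Q = n(E° − E)/0.0592 = 2×(0.26 − 0.182)/0.0592 = 2.635.
With Q = [Ni²⁺]·P(H₂) / [H⁺]^2, solving for [H⁺] gives log[H⁺] = -1.468, so pH = 1.47.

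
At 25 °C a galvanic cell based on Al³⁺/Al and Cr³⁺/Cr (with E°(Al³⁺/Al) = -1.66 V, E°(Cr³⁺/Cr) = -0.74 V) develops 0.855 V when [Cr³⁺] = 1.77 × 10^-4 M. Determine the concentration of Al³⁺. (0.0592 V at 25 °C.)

0.35 M

From the Nernst equation, log Q = n(E° − E)/0.0592 = 3(0.92 − 0.855)/0.0592 = 3.294, so Q = 1970.
With Q = [Al³⁺]/[Cr³⁺] and the known concentrations, [Al³⁺] in the numerator gives [Al³⁺] = 0.35 M.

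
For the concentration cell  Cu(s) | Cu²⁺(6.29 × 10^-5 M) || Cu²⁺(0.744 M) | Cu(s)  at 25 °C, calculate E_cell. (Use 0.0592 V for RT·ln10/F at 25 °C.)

0.12 V

Both half-cells are Cu²⁺/Cu, so E°_cell = 0. The concentrated side is the cathode; the cell reaction moves Cu²⁺ from high to low concentration with n = 2.
Q = [Cu²⁺]_dilute/[Cu²⁺]_conc = 6.29 × 10^-5/0.744 = 8.45 × 10^-5.
E = 0 − (0.0592/2) log Q = −(0.0592/2)(-4.073) = 0.1206 V.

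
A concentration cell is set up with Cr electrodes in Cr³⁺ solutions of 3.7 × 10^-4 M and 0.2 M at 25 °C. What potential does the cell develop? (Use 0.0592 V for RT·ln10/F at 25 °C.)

0.054 V

Both half-cells are Cr³⁺/Cr, so E°_cell = 0. The concentrated side is the cathode; the cell reaction moves Cr³⁺ from high to low concentration with n = 3.
Q = [Cr³⁺]_dilute/[Cr³⁺]_conc = 3.7 × 10^-4/0.2 = 0.00185.
E = 0 − (0.0592/3) log Q = −(0.0592/3)(-2.733) = 0.0539 V.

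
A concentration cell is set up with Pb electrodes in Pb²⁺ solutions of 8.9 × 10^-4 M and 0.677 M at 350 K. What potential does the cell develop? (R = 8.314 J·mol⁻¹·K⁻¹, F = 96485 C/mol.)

Both half-cells are Pb²⁺/Pb, so E°_cell = 0. The concentrated side is the cathode; the cell reaction moves Pb²⁺ from high to low concentration with n = 2.
Q = [Pb²⁺]_dilute/[Pb²⁺]_conc = 8.9 × 10^-4/0.677 = 0.00131.
E = 0 − (RT/nF) ln Q = −((8.314×350)/(2×96485))(-6.634) = 0.1000 V.

0.10 V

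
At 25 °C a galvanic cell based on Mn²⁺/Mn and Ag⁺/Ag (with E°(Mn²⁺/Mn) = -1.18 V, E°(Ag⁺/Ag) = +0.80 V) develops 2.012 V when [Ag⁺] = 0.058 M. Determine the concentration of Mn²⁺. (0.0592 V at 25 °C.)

From the Nernst equation, log Q = n(E° − E)/0.0592 = 2(1.98 − 2.012)/0.0592 = -1.081, so Q = 0.0830.
With Q = [Mn²⁺]/[Ag⁺]^2 and the known concentrations, [Mn²⁺] in the numerator gives [Mn²⁺] = 2.8 × 10^-4 M.

2.8 × 10^-4 M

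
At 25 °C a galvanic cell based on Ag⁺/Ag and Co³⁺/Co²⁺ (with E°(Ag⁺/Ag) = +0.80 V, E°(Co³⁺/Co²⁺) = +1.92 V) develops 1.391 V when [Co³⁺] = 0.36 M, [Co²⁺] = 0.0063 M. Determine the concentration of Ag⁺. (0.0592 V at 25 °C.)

0.0015 M

From the Nernst equation, log Q = n(E° − E)/0.0592 = 1(1.12 − 1.391)/0.0592 = -4.578, so Q = 2.64 × 10^-5.
With Q = [Ag⁺]·[Co²⁺]/[Co³⁺] and the known concentrations, [Ag⁺] in the numerator gives [Ag⁺] = 0.0015 M.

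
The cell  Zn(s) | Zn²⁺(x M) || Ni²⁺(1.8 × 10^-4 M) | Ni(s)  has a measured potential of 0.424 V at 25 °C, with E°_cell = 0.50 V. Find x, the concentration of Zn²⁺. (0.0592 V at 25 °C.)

0.067 M

From the Nernst equation, log Q = n(E° − E)/0.0592 = 2(0.50 − 0.424)/0.0592 = 2.568, so Q = 369.
With Q = [Zn²⁺]/[Ni²⁺] and the known concentrations, [Zn²⁺] in the numerator gives [Zn²⁺] = 0.067 M.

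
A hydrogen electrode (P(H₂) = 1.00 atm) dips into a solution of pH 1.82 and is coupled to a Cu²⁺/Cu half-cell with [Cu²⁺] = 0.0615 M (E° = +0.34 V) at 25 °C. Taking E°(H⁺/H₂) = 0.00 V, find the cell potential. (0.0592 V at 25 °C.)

0.41 V

The Cu²⁺/Cu couple is the cathode, so E°_cell = 0.34 V; n = 2.
[H⁺] = 10^(−1.82) = 0.015 M, and Q = [H⁺]^2 / ([Cu²⁺]·P(H₂)) = 0.00372.
E = E° − (0.0592/2) log Q = 0.34 − (0.0592/2)(-2.429) = 0.412 V.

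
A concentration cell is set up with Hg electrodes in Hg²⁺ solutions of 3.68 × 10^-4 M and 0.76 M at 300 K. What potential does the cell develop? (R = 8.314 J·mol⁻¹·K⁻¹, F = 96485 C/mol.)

Both half-cells are Hg²⁺/Hg, so E°_cell = 0. The concentrated side is the cathode; the cell reaction moves Hg²⁺ from high to low concentration with n = 2.
Q = [Hg²⁺]_dilute/[Hg²⁺]_conc = 3.68 × 10^-4/0.76 = 4.84 × 10^-4.
E = 0 − (RT/nF) ln Q = −((8.314×300)/(2×96485))(-7.633) = 0.0987 V.

0.099 V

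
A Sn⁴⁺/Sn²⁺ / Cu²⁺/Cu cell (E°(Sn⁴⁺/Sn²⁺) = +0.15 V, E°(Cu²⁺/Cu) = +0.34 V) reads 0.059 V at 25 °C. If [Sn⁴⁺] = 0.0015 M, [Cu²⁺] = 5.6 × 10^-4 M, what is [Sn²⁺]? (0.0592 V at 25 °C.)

From the Nernst equation, log Q = n(E° − E)/0.0592 = 2(0.19 − 0.059)/0.0592 = 4.426, so Q = 2.66 × 10^4.
With Q = [Sn⁴⁺]/([Sn²⁺]·[Cu²⁺]) and the known concentrations, [Sn²⁺] in the denominator gives [Sn²⁺] = 1 × 10^-4 M.

1 × 10^-4 M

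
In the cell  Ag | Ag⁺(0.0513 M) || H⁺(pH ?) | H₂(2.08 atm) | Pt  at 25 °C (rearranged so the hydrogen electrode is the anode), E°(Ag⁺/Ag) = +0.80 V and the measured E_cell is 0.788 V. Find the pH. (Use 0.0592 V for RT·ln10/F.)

E°_cell = 0.80 V and n = 2.
log Q = n(E° − E)/0.0592 = 2×(0.80 − 0.788)/0.0592 = 0.405.
With Q = [H⁺]^2 / ([Ag⁺]^2·P(H₂)), solving for [H⁺] gives log[H⁺] = -0.928, so pH = 0.93.

pH = 0.93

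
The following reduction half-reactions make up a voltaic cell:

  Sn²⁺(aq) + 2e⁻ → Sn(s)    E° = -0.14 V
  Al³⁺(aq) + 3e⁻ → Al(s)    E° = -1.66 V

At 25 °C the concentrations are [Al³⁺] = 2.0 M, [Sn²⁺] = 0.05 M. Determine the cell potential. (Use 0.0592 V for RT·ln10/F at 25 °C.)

The Sn²⁺/Sn couple has the higher reduction potential and acts as the cathode, so E°_cell = -0.14 − (-1.66) = 1.52 V.
Balancing electrons gives n = 6; the reaction quotient is Q = [Al³⁺]^2/[Sn²⁺]^3 = 3.2 × 10^4.
At 25 °C, E = E° − (0.0592/n) log Q = 1.52 − (0.0592/6)(4.505) = 1.520 − 0.044 = 1.476 V.

1.48 V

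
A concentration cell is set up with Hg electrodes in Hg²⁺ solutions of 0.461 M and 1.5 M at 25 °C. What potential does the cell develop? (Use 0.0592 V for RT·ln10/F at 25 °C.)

Both half-cells are Hg²⁺/Hg, so E°_cell = 0. The concentrated side is the cathode; the cell reaction moves Hg²⁺ from high to low concentration with n = 2.
Q = [Hg²⁺]_dilute/[Hg²⁺]_conc = 0.461/1.5 = 0.307.
E = 0 − (0.0592/2) log Q = −(0.0592/2)(-0.512) = 0.0152 V.

0.015 V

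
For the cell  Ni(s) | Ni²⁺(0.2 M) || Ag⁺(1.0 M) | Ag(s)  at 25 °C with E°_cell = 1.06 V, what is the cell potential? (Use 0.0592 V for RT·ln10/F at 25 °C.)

1.08 V

Balancing electrons gives n = 2; the reaction quotient is Q = [Ni²⁺]/[Ag⁺]^2 = 0.200.
At 25 °C, E = E° − (0.0592/n) log Q = 1.06 − (0.0592/2)(-0.699) = 1.060 + 0.021 = 1.081 V.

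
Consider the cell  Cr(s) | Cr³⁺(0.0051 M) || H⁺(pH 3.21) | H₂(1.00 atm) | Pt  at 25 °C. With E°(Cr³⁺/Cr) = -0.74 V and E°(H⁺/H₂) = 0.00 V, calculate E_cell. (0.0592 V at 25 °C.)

The hydrogen couple is the cathode, so E°_cell = 0.74 V; n = 6.
[H⁺] = 10^(−3.21) = 6.2 × 10^-4 M, and Q = [Cr³⁺]^2·P(H₂)^3 / [H⁺]^6 = 4.73 × 10^14.
E = E° − (0.0592/6) log Q = 0.74 − (0.0592/6)(14.675) = 0.595 V.

0.60 V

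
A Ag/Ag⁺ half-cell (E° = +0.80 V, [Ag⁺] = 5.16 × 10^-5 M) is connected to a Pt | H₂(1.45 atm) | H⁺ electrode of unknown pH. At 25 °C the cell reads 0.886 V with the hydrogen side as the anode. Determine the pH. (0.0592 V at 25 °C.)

E°_cell = 0.80 V and n = 2.
log Q = n(E° − E)/0.0592 = 2×(0.80 − 0.886)/0.0592 = -2.905.
With Q = [H⁺]^2 / ([Ag⁺]^2·P(H₂)), solving for [H⁺] gives log[H⁺] = -5.659, so pH = 5.66.

pH = 5.66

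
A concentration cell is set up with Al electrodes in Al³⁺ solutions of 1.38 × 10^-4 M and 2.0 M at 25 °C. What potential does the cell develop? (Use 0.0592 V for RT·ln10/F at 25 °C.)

0.082 V

Both half-cells are Al³⁺/Al, so E°_cell = 0. The concentrated side is the cathode; the cell reaction moves Al³⁺ from high to low concentration with n = 3.
Q = [Al³⁺]_dilute/[Al³⁺]_conc = 1.38 × 10^-4/2.0 = 6.9 × 10^-5.
E = 0 − (0.0592/3) log Q = −(0.0592/3)(-4.161) = 0.0821 V.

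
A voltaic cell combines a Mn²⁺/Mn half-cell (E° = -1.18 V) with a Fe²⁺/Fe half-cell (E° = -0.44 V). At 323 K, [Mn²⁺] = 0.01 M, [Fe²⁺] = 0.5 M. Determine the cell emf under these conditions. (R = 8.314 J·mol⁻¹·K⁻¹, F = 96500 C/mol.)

0.794 V

The Fe²⁺/Fe couple has the higher reduction potential and acts as the cathode, so E°_cell = -0.44 − (-1.18) = 0.74 V.
Balancing electrons gives n = 2; the reaction quotient is Q = [Mn²⁺]/[Fe²⁺] = 0.0200.
E = E° − (RT/nF) ln Q = 0.74 − (8.314×323)/(2×96500) × (-3.912) = 0.740 + 0.054 = 0.794 V.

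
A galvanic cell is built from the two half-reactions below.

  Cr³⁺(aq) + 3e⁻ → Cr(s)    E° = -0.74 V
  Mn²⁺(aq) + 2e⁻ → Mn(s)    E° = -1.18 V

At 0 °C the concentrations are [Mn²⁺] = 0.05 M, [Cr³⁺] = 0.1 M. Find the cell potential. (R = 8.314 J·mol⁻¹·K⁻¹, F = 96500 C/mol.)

0.457 V

The Cr³⁺/Cr couple has the higher reduction potential and acts as the cathode, so E°_cell = -0.74 − (-1.18) = 0.44 V.
Balancing electrons gives n = 6; the reaction quotient is Q = [Mn²⁺]^3/[Cr³⁺]^2 = 0.0125.
E = E° − (RT/nF) ln Q = 0.44 − (8.314×273)/(6×96500) × (-4.382) = 0.440 + 0.017 = 0.457 V.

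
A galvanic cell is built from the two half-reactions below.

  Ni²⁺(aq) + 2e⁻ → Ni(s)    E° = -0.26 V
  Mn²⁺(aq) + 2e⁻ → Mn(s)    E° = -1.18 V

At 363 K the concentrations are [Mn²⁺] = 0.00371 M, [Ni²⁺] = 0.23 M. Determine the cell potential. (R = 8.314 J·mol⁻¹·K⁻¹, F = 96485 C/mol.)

0.985 V

The Ni²⁺/Ni couple has the higher reduction potential and acts as the cathode, so E°_cell = -0.26 − (-1.18) = 0.92 V.
Balancing electrons gives n = 2; the reaction quotient is Q = [Mn²⁺]/[Ni²⁺] = 0.0161.
E = E° − (RT/nF) ln Q = 0.92 − (8.314×363)/(2×96485) × (-4.127) = 0.920 + 0.065 = 0.985 V.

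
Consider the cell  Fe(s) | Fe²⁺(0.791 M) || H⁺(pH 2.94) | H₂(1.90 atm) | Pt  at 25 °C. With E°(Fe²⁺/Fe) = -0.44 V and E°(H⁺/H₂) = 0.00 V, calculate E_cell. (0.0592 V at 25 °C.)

The hydrogen couple is the cathode, so E°_cell = 0.44 V; n = 2.
[H⁺] = 10^(−2.94) = 0.0011 M, and Q = [Fe²⁺]·P(H₂) / [H⁺]^2 = 1.14 × 10^6.
E = E° − (0.0592/2) log Q = 0.44 − (0.0592/2)(6.057) = 0.261 V.

0.26 V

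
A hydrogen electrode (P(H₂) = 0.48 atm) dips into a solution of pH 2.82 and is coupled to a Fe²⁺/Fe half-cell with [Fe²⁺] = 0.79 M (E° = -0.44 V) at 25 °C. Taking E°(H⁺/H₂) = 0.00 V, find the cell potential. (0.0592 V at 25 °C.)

0.29 V

The hydrogen couple is the cathode, so E°_cell = 0.44 V; n = 2.
[H⁺] = 10^(−2.82) = 0.0015 M, and Q = [Fe²⁺]·P(H₂) / [H⁺]^2 = 1.66 × 10^5.
E = E° − (0.0592/2) log Q = 0.44 − (0.0592/2)(5.219) = 0.286 V.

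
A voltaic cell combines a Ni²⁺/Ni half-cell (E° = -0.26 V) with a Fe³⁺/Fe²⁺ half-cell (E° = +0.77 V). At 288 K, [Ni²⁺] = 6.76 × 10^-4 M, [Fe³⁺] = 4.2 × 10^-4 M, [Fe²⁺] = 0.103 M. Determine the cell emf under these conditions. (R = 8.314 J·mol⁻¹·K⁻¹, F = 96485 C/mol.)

The Fe³⁺/Fe²⁺ couple has the higher reduction potential and acts as the cathode, so E°_cell = +0.77 − (-0.26) = 1.03 V.
Balancing electrons gives n = 2; the reaction quotient is Q = [Ni²⁺]·[Fe²⁺]^2/[Fe³⁺]^2 = 40.7.
E = E° − (RT/nF) ln Q = 1.03 − (8.314×288)/(2×96485) × (3.705) = 1.030 − 0.046 = 0.984 V.

0.984 V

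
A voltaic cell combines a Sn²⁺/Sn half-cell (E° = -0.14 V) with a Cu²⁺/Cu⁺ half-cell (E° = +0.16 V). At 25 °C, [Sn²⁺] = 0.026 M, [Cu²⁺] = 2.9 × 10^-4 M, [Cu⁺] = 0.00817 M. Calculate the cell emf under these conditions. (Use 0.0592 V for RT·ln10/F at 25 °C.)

The Cu²⁺/Cu⁺ couple has the higher reduction potential and acts as the cathode, so E°_cell = +0.16 − (-0.14) = 0.30 V.
Balancing electrons gives n = 2; the reaction quotient is Q = [Sn²⁺]·[Cu⁺]^2/[Cu²⁺]^2 = 20.6.
At 25 °C, E = E° − (0.0592/n) log Q = 0.30 − (0.0592/2)(1.315) = 0.300 − 0.039 = 0.261 V.

0.261 V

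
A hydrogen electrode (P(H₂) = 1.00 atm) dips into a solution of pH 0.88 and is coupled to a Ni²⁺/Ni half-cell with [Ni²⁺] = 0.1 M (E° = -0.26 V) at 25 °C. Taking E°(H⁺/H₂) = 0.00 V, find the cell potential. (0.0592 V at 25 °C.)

The hydrogen couple is the cathode, so E°_cell = 0.26 V; n = 2.
[H⁺] = 10^(−0.88) = 0.13 M, and Q = [Ni²⁺]·P(H₂) / [H⁺]^2 = 5.75.
E = E° − (0.0592/2) log Q = 0.26 − (0.0592/2)(0.760) = 0.238 V.

0.24 V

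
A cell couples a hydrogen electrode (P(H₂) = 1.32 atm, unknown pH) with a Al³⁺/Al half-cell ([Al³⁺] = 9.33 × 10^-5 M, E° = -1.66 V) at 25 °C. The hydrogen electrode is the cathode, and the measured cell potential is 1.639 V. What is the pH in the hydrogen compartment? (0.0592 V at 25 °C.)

E°_cell = 1.66 V and n = 6.
log Q = n(E° − E)/0.0592 = 6×(1.66 − 1.639)/0.0592 = 2.128.
With Q = [Al³⁺]^2·P(H₂)^3 / [H⁺]^6, solving for [H⁺] gives log[H⁺] = -1.638, so pH = 1.64.

pH = 1.64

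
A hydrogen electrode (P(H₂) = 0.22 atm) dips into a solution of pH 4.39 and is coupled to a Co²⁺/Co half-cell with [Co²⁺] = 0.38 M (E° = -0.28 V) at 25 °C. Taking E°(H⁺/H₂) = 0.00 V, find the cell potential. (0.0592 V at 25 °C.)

0.052 V

The hydrogen couple is the cathode, so E°_cell = 0.28 V; n = 2.
[H⁺] = 10^(−4.39) = 4.1 × 10^-5 M, and Q = [Co²⁺]·P(H₂) / [H⁺]^2 = 5.04 × 10^7.
E = E° − (0.0592/2) log Q = 0.28 − (0.0592/2)(7.702) = 0.052 V.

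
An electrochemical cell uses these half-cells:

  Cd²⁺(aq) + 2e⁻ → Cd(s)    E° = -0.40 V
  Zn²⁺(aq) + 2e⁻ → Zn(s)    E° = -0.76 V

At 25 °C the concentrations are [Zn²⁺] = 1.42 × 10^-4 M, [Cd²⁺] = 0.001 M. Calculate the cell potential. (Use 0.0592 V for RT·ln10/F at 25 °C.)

The Cd²⁺/Cd couple has the higher reduction potential and acts as the cathode, so E°_cell = -0.40 − (-0.76) = 0.36 V.
Balancing electrons gives n = 2; the reaction quotient is Q = [Zn²⁺]/[Cd²⁺] = 0.142.
At 25 °C, E = E° − (0.0592/n) log Q = 0.36 − (0.0592/2)(-0.848) = 0.360 + 0.025 = 0.385 V.

0.385 V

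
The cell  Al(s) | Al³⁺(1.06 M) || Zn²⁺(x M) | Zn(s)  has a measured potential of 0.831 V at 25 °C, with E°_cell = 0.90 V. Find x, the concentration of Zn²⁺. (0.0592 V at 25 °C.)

0.0049 M

From the Nernst equation, log Q = n(E° − E)/0.0592 = 6(0.90 − 0.831)/0.0592 = 6.993, so Q = 9.85 × 10^6.
With Q = [Al³⁺]^2/[Zn²⁺]^3 and the known concentrations, [Zn²⁺]^3 in the denominator gives [Zn²⁺] = 0.0049 M.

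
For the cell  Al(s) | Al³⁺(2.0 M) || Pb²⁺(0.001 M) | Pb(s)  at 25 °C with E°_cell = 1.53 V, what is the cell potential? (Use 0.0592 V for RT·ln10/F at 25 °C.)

1.44 V

Balancing electrons gives n = 6; the reaction quotient is Q = [Al³⁺]^2/[Pb²⁺]^3 = 4 × 10^9.
At 25 °C, E = E° − (0.0592/n) log Q = 1.53 − (0.0592/6)(9.602) = 1.530 − 0.095 = 1.435 V.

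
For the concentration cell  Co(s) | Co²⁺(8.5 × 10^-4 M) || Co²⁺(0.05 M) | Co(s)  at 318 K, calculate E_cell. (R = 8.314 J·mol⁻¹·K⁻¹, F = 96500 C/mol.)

0.056 V

Both half-cells are Co²⁺/Co, so E°_cell = 0. The concentrated side is the cathode; the cell reaction moves Co²⁺ from high to low concentration with n = 2.
Q = [Co²⁺]_dilute/[Co²⁺]_conc = 8.5 × 10^-4/0.05 = 0.0170.
E = 0 − (RT/nF) ln Q = −((8.314×318)/(2×96500))(-4.075) = 0.0558 V.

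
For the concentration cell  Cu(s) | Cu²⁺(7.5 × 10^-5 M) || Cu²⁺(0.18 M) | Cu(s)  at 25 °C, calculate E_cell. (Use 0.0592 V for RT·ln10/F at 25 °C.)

0.10 V

Both half-cells are Cu²⁺/Cu, so E°_cell = 0. The concentrated side is the cathode; the cell reaction moves Cu²⁺ from high to low concentration with n = 2.
Q = [Cu²⁺]_dilute/[Cu²⁺]_conc = 7.5 × 10^-5/0.18 = 4.17 × 10^-4.
E = 0 − (0.0592/2) log Q = −(0.0592/2)(-3.380) = 0.1000 V.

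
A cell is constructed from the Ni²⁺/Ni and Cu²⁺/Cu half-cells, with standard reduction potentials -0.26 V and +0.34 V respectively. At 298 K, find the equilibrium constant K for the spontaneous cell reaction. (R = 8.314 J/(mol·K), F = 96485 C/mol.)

2 × 10^20

E°_cell = +0.34 − (-0.26) = 0.60 V, with n = 2 electrons transferred.
At equilibrium E = 0, so the Nernst equation gives ln K = nFE°/RT = (2)(96485)(0.60)/((8.314)(298)) = 46.73.
K = e^46.73 = 2 × 10^20.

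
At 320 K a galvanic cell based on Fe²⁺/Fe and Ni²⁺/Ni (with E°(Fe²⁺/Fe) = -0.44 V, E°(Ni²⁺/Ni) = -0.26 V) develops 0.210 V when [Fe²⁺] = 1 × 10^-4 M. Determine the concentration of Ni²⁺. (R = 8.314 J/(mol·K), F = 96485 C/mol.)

8.8 × 10^-4 M

From the Nernst equation, ln Q = nF(E° − E)/RT = 2×96485×(0.18 − 0.210)/(8.314×320) = -2.176, so Q = 0.113.
With Q = [Fe²⁺]/[Ni²⁺] and the known concentrations, [Ni²⁺] in the denominator gives [Ni²⁺] = 8.8 × 10^-4 M.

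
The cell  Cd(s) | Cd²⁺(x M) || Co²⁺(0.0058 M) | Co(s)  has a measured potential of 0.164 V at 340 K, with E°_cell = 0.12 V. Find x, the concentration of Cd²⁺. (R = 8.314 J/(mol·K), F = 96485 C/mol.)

From the Nernst equation, ln Q = nF(E° − E)/RT = 2×96485×(0.12 − 0.164)/(8.314×340) = -3.004, so Q = 0.0496.
With Q = [Cd²⁺]/[Co²⁺] and the known concentrations, [Cd²⁺] in the numerator gives [Cd²⁺] = 2.9 × 10^-4 M.

2.9 × 10^-4 M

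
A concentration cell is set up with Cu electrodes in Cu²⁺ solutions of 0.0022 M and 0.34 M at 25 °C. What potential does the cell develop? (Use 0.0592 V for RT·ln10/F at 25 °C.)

Both half-cells are Cu²⁺/Cu, so E°_cell = 0. The concentrated side is the cathode; the cell reaction moves Cu²⁺ from high to low concentration with n = 2.
Q = [Cu²⁺]_dilute/[Cu²⁺]_conc = 0.0022/0.34 = 0.00647.
E = 0 − (0.0592/2) log Q = −(0.0592/2)(-2.189) = 0.0648 V.

0.065 V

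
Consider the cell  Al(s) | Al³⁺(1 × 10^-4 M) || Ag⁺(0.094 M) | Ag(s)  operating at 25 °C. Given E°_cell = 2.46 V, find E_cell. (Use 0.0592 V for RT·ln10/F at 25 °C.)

2.48 V

Balancing electrons gives n = 3; the reaction quotient is Q = [Al³⁺]/[Ag⁺]^3 = 0.120.
At 25 °C, E = E° − (0.0592/n) log Q = 2.46 − (0.0592/3)(-0.919) = 2.460 + 0.018 = 2.478 V.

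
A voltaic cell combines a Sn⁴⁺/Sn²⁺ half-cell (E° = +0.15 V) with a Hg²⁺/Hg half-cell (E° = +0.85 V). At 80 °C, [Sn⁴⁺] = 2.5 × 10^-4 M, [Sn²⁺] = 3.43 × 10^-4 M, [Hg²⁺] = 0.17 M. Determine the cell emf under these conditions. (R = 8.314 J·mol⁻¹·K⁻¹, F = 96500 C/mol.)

0.678 V

The Hg²⁺/Hg couple has the higher reduction potential and acts as the cathode, so E°_cell = +0.85 − (+0.15) = 0.70 V.
Balancing electrons gives n = 2; the reaction quotient is Q = [Sn⁴⁺]/([Sn²⁺]·[Hg²⁺]) = 4.29.
E = E° − (RT/nF) ln Q = 0.70 − (8.314×353)/(2×96500) × (1.456) = 0.700 − 0.022 = 0.678 V.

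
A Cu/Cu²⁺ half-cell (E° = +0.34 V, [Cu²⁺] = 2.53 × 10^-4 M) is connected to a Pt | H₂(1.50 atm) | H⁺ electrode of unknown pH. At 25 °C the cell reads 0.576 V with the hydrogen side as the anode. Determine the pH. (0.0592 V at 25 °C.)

E°_cell = 0.34 V and n = 2.
log Q = n(E° − E)/0.0592 = 2×(0.34 − 0.576)/0.0592 = -7.973.
With Q = [H⁺]^2 / ([Cu²⁺]·P(H₂)), solving for [H⁺] gives log[H⁺] = -5.697, so pH = 5.70.

pH = 5.70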